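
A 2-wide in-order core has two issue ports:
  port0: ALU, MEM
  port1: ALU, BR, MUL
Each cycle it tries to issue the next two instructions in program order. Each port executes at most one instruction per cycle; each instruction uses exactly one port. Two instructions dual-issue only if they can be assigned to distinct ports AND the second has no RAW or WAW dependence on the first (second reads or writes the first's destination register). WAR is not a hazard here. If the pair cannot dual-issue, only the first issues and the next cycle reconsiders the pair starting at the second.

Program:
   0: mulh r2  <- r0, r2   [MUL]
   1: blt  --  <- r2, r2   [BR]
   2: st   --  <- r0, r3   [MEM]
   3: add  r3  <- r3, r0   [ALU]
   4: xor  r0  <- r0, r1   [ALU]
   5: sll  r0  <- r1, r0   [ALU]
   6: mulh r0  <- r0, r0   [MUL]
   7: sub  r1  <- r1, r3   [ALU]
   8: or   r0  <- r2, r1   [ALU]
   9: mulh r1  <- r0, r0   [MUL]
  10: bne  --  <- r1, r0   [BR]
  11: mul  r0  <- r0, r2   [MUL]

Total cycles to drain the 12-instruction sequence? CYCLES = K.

CYCLES = 9

0. mulh.MUL @i0  | no-port MUL/BR
1. blt.BR;st.MEM @i1,i2  | dual
2. add.ALU;xor.ALU @i3,i4  | dual
3. sll.ALU @i5  | RAW+WAW r0
4. mulh.MUL;sub.ALU @i6,i7  | dual
5. or.ALU @i8  | RAW r0
6. mulh.MUL @i9  | no-port MUL/BR
7. bne.BR @i10  | no-port BR/MUL
8. mul.MUL @i11  | tail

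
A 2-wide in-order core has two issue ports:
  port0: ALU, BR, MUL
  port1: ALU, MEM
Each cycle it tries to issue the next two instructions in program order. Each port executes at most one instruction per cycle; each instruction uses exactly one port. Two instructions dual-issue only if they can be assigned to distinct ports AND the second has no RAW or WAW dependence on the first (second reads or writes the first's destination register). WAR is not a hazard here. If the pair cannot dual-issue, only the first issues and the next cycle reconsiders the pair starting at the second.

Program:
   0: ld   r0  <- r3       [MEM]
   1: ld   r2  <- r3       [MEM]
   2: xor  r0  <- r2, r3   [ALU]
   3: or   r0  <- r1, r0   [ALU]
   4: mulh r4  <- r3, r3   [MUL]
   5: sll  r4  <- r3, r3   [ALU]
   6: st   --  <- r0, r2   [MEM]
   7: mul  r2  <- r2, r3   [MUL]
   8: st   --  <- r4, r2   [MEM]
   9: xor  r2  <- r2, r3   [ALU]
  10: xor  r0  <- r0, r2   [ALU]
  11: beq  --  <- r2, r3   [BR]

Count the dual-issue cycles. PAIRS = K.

PAIRS = 4

t=0 i0:ld.MEM ; no-port MEM/MEM
t=1 i1:ld.MEM ; RAW r2
t=2 i2:xor.ALU ; RAW+WAW r0
t=3 i3,i4:or.ALU+mulh.MUL ; pair
t=4 i5,i6:sll.ALU+st.MEM ; pair
t=5 i7:mul.MUL ; RAW r2
t=6 i8,i9:st.MEM+xor.ALU ; pair
t=7 i10,i11:xor.ALU+beq.BR ; pair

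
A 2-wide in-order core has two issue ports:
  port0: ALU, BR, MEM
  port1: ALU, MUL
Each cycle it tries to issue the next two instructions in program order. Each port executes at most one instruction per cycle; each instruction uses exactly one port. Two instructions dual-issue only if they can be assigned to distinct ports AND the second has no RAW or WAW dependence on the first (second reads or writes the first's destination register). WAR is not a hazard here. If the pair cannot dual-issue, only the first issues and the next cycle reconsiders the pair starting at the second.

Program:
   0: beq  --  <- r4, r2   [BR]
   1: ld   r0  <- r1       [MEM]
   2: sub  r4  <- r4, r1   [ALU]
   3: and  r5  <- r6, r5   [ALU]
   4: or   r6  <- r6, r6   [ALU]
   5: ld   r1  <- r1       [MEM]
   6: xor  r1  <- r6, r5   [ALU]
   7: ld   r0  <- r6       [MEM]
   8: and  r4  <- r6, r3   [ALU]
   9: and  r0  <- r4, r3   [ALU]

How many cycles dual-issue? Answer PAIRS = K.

PAIRS = 3

[0] i0  beq  -- no-port BR/MEM
[1] i1+i2  ld sub  -- dual
[2] i3+i4  and or  -- dual
[3] i5  ld  -- WAW r1
[4] i6+i7  xor ld  -- dual
[5] i8  and  -- RAW r4
[6] i9  and  -- tail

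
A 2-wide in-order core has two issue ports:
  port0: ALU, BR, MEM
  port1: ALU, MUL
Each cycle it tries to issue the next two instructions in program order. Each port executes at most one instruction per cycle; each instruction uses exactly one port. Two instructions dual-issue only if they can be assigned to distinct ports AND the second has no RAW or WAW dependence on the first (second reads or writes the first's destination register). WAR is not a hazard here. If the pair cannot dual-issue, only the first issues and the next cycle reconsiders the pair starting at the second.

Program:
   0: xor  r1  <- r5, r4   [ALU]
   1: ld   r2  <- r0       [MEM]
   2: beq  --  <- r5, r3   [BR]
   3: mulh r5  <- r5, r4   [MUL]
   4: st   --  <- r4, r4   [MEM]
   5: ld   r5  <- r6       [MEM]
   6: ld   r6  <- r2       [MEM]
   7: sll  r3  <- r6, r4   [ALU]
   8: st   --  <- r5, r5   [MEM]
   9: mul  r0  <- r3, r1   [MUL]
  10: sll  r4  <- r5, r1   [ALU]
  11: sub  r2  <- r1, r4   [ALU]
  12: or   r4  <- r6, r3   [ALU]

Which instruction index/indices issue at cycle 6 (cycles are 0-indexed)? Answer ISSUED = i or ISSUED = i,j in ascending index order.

ISSUED = 9,10

  cy0 -> i0/i1 (xor.ALU;ld.MEM) 2-wide
  cy1 -> i2/i3 (beq.BR;mulh.MUL) 2-wide
  cy2 -> i4 (st.MEM) no-port MEM/MEM
  cy3 -> i5 (ld.MEM) no-port MEM/MEM
  cy4 -> i6 (ld.MEM) RAW r6
  cy5 -> i7/i8 (sll.ALU;st.MEM) 2-wide
  cy6 -> i9/i10 (mul.MUL;sll.ALU) 2-wide
  cy7 -> i11/i12 (sub.ALU;or.ALU) 2-wide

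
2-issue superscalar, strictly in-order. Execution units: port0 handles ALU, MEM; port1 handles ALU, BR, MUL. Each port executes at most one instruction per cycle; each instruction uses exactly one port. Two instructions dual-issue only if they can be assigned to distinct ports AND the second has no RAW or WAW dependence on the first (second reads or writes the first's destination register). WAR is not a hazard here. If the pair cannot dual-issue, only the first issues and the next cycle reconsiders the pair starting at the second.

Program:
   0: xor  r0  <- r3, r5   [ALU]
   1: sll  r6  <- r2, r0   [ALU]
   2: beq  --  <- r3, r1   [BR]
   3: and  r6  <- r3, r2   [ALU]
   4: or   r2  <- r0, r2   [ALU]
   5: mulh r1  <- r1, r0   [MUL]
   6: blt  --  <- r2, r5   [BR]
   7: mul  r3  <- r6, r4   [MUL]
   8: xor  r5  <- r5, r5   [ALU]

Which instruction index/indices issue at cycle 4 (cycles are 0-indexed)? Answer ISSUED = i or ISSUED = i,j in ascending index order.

ISSUED = 6

t=0 i0:xor.ALU ; RAW r0
t=1 i1/i2:sll.ALU+beq.BR ; 2-wide
t=2 i3/i4:and.ALU+or.ALU ; 2-wide
t=3 i5:mulh.MUL ; no-port MUL/BR
t=4 i6:blt.BR ; no-port BR/MUL
t=5 i7/i8:mul.MUL+xor.ALU ; 2-wide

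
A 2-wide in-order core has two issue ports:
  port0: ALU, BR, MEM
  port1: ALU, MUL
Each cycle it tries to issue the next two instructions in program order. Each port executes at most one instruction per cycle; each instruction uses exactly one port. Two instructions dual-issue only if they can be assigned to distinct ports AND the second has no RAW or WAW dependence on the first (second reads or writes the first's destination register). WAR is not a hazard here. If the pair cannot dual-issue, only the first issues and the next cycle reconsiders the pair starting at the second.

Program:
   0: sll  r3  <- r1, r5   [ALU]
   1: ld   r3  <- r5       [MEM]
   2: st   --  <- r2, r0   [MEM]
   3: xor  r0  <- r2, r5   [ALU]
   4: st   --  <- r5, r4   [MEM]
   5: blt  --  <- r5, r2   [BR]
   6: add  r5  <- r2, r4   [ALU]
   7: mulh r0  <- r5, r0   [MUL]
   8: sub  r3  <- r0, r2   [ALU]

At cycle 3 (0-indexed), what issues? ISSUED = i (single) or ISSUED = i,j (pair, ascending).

0. sll.ALU @i0  | WAW r3
1. ld.MEM @i1  | no-port MEM/MEM
2. st.MEM xor.ALU @i2,i3  | dual
3. st.MEM @i4  | no-port MEM/BR
4. blt.BR add.ALU @i5,i6  | dual
5. mulh.MUL @i7  | RAW r0
6. sub.ALU @i8  | tail

ISSUED = 4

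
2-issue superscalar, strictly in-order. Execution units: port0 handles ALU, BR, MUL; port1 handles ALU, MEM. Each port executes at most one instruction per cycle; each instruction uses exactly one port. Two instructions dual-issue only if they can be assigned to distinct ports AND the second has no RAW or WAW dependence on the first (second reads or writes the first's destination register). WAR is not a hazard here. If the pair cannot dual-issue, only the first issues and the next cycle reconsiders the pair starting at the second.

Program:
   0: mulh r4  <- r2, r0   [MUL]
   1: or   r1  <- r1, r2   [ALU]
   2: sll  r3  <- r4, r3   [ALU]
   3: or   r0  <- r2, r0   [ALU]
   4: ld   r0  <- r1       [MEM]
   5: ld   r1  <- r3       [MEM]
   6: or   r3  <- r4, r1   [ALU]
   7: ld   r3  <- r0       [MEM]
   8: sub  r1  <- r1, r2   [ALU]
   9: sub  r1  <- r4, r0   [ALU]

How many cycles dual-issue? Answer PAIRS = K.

[0] i0,i1  mulh/or  -- pair
[1] i2,i3  sll/or  -- pair
[2] i4  ld  -- no-port MEM/MEM
[3] i5  ld  -- RAW r1
[4] i6  or  -- WAW r3
[5] i7,i8  ld/sub  -- pair
[6] i9  sub  -- tail

PAIRS = 3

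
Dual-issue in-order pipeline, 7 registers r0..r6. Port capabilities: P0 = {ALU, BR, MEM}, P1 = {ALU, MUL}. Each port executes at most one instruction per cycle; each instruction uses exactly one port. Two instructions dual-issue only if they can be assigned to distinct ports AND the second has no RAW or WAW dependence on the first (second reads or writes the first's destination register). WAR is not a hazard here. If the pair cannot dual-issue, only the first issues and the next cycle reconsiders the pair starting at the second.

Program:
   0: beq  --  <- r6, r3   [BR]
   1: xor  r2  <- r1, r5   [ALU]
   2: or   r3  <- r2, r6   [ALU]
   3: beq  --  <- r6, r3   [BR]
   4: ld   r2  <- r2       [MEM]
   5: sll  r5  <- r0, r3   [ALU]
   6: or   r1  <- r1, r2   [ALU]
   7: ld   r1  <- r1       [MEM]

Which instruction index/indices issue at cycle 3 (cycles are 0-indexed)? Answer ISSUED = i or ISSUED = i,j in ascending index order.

[0] i0&i1  beq+xor  -- pair
[1] i2  or  -- RAW r3
[2] i3  beq  -- no-port BR/MEM
[3] i4&i5  ld+sll  -- pair
[4] i6  or  -- RAW+WAW r1
[5] i7  ld  -- tail

ISSUED = 4,5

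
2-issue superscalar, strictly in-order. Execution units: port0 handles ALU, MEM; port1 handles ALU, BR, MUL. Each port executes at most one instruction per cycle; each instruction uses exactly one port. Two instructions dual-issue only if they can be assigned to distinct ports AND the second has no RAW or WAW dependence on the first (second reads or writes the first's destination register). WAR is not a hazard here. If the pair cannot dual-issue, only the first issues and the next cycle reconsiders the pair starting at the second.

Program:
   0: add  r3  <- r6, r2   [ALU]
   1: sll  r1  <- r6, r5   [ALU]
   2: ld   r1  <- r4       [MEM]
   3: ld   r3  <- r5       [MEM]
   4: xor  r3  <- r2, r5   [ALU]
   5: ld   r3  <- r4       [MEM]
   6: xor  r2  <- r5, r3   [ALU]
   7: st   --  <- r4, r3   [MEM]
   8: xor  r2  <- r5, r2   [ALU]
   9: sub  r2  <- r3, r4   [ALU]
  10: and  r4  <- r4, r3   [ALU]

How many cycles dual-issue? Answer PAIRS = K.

  cy0 -> i0,i1 (add;sll) 2-wide
  cy1 -> i2 (ld) no-port MEM/MEM
  cy2 -> i3 (ld) WAW r3
  cy3 -> i4 (xor) WAW r3
  cy4 -> i5 (ld) RAW r3
  cy5 -> i6,i7 (xor;st) 2-wide
  cy6 -> i8 (xor) WAW r2
  cy7 -> i9,i10 (sub;and) 2-wide

PAIRS = 3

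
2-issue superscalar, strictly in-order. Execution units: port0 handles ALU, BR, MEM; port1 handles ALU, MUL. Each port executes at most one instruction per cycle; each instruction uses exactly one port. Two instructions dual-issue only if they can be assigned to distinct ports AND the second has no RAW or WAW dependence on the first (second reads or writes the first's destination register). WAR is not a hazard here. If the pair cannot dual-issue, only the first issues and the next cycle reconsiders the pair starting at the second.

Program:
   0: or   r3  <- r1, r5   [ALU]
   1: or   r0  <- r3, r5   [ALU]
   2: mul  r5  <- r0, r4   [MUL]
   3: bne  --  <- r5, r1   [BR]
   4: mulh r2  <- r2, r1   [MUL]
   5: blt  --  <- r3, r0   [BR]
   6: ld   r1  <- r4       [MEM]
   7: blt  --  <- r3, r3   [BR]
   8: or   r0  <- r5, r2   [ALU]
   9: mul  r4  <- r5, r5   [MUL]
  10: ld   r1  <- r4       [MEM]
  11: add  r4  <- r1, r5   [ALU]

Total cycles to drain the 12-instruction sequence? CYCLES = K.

CYCLES = 10

t=0 i0:or ; RAW r3
t=1 i1:or ; RAW r0
t=2 i2:mul ; RAW r5
t=3 i3+i4:bne/mulh ; dual
t=4 i5:blt ; no-port BR/MEM
t=5 i6:ld ; no-port MEM/BR
t=6 i7+i8:blt/or ; dual
t=7 i9:mul ; RAW r4
t=8 i10:ld ; RAW r1
t=9 i11:add ; tail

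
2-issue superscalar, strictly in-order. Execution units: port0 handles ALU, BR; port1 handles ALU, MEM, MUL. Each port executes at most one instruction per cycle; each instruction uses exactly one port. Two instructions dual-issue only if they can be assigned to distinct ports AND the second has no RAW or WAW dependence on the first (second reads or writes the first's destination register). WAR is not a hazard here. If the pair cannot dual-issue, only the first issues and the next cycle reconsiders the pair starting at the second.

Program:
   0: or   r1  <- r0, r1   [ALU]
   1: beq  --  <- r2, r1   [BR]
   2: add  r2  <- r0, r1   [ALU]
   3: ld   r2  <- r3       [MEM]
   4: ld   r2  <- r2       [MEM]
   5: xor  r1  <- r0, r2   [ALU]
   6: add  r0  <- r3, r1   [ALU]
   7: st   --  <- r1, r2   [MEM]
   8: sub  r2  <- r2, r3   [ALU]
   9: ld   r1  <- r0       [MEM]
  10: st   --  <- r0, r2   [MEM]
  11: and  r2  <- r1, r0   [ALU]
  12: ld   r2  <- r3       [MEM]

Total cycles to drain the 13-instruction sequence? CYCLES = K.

[0] i0  or  -- RAW r1
[1] i1/i2  beq add  -- pair
[2] i3  ld  -- no-port MEM/MEM
[3] i4  ld  -- RAW r2
[4] i5  xor  -- RAW r1
[5] i6/i7  add st  -- pair
[6] i8/i9  sub ld  -- pair
[7] i10/i11  st and  -- pair
[8] i12  ld  -- tail

CYCLES = 9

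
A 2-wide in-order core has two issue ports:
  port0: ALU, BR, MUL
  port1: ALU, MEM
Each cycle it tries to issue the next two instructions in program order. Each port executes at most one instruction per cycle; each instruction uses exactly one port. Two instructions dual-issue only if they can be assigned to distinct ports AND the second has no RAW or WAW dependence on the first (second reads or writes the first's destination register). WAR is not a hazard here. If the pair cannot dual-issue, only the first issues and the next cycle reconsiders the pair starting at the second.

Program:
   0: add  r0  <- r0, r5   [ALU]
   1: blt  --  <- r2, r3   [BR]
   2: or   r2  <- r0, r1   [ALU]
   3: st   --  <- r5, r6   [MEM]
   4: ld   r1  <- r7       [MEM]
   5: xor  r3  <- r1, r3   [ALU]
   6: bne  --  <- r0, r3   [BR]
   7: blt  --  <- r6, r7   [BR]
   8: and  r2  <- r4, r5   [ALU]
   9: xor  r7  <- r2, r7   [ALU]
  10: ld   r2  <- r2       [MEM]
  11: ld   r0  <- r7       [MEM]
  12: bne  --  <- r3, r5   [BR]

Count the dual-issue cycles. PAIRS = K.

#0 head=0: add.ALU blt.BR i0+i1 pair
#1 head=2: or.ALU st.MEM i2+i3 pair
#2 head=4: ld.MEM i4 RAW r1
#3 head=5: xor.ALU i5 RAW r3
#4 head=6: bne.BR i6 no-port BR/BR
#5 head=7: blt.BR and.ALU i7+i8 pair
#6 head=9: xor.ALU ld.MEM i9+i10 pair
#7 head=11: ld.MEM bne.BR i11+i12 pair

PAIRS = 5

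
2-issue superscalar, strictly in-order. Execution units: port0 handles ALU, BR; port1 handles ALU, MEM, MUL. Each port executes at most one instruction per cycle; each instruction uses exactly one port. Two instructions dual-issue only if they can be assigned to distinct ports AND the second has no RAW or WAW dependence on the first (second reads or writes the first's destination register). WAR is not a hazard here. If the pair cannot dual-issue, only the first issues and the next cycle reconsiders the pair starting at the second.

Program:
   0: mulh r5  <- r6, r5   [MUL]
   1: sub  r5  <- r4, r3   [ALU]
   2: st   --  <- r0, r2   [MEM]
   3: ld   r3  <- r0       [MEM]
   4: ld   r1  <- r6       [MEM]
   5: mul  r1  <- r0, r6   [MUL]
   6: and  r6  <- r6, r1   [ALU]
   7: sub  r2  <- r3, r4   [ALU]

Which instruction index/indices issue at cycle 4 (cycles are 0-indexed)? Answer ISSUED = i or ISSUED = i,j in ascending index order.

ISSUED = 5

c0: i0 mulh.MUL  WAW r5
c1: i1/i2 sub.ALU+st.MEM  2-wide
c2: i3 ld.MEM  no-port MEM/MEM
c3: i4 ld.MEM  no-port MEM/MUL
c4: i5 mul.MUL  RAW r1
c5: i6/i7 and.ALU+sub.ALU  2-wide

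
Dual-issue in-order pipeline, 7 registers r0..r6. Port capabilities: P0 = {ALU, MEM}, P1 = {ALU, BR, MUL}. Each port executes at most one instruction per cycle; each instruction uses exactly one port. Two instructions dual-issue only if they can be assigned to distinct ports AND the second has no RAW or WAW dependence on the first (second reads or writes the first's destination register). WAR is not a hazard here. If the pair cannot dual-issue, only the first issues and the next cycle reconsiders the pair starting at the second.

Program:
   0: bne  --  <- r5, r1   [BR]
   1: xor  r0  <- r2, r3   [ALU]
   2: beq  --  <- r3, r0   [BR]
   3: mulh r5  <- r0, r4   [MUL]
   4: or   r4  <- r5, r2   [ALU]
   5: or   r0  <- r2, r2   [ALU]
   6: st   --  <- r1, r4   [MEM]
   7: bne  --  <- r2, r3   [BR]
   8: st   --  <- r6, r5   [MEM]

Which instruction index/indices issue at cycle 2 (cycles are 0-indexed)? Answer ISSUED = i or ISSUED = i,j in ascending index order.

c0: i0+i1 bne+xor  dual
c1: i2 beq  no-port BR/MUL
c2: i3 mulh  RAW r5
c3: i4+i5 or+or  dual
c4: i6+i7 st+bne  dual
c5: i8 st  tail

ISSUED = 3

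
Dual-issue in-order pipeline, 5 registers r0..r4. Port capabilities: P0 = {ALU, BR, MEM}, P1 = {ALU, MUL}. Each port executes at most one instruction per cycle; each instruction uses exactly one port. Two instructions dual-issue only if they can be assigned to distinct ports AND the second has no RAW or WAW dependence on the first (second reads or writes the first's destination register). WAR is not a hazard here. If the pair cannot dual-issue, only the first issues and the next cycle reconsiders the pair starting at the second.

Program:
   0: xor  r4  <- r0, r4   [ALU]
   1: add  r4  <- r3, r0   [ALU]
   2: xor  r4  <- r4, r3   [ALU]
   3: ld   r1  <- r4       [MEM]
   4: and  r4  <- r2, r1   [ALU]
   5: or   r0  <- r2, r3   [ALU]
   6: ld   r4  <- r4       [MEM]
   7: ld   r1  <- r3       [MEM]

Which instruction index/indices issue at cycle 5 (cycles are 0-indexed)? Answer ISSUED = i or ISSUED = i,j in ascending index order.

ISSUED = 6

  cy0 -> i0 (xor) WAW r4
  cy1 -> i1 (add) RAW+WAW r4
  cy2 -> i2 (xor) RAW r4
  cy3 -> i3 (ld) RAW r1
  cy4 -> i4/i5 (and;or) dual
  cy5 -> i6 (ld) no-port MEM/MEM
  cy6 -> i7 (ld) tail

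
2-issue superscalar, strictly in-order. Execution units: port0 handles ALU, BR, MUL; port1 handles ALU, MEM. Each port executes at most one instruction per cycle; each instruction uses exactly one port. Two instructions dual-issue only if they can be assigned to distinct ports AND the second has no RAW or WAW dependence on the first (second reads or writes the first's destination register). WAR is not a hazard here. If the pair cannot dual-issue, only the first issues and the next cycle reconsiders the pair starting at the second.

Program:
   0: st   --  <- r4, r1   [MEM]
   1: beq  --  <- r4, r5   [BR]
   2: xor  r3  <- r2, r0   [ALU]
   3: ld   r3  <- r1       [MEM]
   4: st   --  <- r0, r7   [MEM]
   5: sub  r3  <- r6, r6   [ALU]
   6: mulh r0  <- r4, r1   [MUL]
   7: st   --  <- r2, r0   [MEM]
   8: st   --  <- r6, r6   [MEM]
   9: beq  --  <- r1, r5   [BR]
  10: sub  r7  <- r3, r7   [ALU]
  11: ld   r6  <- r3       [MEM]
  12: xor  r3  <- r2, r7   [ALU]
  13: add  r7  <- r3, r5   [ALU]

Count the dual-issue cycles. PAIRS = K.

  cy0 -> i0,i1 (st.MEM/beq.BR) dual
  cy1 -> i2 (xor.ALU) WAW r3
  cy2 -> i3 (ld.MEM) no-port MEM/MEM
  cy3 -> i4,i5 (st.MEM/sub.ALU) dual
  cy4 -> i6 (mulh.MUL) RAW r0
  cy5 -> i7 (st.MEM) no-port MEM/MEM
  cy6 -> i8,i9 (st.MEM/beq.BR) dual
  cy7 -> i10,i11 (sub.ALU/ld.MEM) dual
  cy8 -> i12 (xor.ALU) RAW r3
  cy9 -> i13 (add.ALU) tail

PAIRS = 4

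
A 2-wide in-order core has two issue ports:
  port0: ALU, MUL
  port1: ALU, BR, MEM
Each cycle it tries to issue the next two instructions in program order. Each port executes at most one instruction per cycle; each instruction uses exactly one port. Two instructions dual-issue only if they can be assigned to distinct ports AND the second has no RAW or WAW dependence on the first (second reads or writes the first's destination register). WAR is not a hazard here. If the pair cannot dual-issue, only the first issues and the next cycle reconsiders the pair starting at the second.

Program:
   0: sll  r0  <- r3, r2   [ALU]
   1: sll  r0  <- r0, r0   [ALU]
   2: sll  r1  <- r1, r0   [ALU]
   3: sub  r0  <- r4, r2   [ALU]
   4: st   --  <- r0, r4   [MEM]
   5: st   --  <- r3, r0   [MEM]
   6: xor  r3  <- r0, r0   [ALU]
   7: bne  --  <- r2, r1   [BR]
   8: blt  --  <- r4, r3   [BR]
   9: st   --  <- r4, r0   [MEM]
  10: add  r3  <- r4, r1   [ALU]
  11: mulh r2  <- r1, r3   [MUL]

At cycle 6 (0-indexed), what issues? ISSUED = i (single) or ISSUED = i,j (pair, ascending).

  cy0 -> i0 (sll) RAW+WAW r0
  cy1 -> i1 (sll) RAW r0
  cy2 -> i2+i3 (sll;sub) pair
  cy3 -> i4 (st) no-port MEM/MEM
  cy4 -> i5+i6 (st;xor) pair
  cy5 -> i7 (bne) no-port BR/BR
  cy6 -> i8 (blt) no-port BR/MEM
  cy7 -> i9+i10 (st;add) pair
  cy8 -> i11 (mulh) tail

ISSUED = 8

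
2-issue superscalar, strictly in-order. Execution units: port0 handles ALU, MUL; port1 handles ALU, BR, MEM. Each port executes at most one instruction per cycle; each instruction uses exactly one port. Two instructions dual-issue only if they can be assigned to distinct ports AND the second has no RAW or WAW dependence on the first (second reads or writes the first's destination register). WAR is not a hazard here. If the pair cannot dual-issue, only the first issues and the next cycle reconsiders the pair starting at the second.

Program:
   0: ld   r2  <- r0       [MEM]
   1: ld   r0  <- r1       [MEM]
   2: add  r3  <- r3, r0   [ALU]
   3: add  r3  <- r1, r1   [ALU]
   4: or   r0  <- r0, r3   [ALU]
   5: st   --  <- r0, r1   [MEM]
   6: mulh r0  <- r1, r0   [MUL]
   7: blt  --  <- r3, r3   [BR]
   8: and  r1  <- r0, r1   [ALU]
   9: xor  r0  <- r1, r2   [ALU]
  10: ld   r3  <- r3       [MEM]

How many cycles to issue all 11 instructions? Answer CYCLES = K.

CYCLES = 8

c0: i0 ld  no-port MEM/MEM
c1: i1 ld  RAW r0
c2: i2 add  WAW r3
c3: i3 add  RAW r3
c4: i4 or  RAW r0
c5: i5+i6 st+mulh  2-wide
c6: i7+i8 blt+and  2-wide
c7: i9+i10 xor+ld  2-wide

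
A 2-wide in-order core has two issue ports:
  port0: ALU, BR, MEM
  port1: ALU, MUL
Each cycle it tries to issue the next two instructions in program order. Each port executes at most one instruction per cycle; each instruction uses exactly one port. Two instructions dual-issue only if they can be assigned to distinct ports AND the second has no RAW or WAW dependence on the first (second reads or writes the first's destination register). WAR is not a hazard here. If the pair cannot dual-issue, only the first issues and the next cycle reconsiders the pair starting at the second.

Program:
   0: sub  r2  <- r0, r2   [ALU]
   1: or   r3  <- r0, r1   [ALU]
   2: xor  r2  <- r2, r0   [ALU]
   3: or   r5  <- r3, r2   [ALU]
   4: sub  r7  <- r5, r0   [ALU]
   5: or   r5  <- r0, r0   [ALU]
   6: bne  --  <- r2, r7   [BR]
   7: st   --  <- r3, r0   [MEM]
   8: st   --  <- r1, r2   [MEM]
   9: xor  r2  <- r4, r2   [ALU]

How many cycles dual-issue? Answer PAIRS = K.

PAIRS = 3

t=0 i0,i1:sub.ALU or.ALU ; 2-wide
t=1 i2:xor.ALU ; RAW r2
t=2 i3:or.ALU ; RAW r5
t=3 i4,i5:sub.ALU or.ALU ; 2-wide
t=4 i6:bne.BR ; no-port BR/MEM
t=5 i7:st.MEM ; no-port MEM/MEM
t=6 i8,i9:st.MEM xor.ALU ; 2-wide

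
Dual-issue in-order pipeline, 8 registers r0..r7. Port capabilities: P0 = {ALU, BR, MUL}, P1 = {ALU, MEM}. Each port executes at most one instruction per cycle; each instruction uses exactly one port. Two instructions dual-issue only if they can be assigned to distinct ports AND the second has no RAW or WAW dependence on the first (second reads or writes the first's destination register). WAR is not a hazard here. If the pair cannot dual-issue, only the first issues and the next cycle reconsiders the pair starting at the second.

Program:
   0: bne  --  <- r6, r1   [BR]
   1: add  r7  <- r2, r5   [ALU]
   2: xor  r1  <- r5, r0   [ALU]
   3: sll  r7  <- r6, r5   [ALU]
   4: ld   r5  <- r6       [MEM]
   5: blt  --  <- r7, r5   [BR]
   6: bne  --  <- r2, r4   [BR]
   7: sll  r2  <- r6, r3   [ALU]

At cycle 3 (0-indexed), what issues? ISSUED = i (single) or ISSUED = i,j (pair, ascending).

  cy0 -> i0+i1 (bne+add) 2-wide
  cy1 -> i2+i3 (xor+sll) 2-wide
  cy2 -> i4 (ld) RAW r5
  cy3 -> i5 (blt) no-port BR/BR
  cy4 -> i6+i7 (bne+sll) 2-wide

ISSUED = 5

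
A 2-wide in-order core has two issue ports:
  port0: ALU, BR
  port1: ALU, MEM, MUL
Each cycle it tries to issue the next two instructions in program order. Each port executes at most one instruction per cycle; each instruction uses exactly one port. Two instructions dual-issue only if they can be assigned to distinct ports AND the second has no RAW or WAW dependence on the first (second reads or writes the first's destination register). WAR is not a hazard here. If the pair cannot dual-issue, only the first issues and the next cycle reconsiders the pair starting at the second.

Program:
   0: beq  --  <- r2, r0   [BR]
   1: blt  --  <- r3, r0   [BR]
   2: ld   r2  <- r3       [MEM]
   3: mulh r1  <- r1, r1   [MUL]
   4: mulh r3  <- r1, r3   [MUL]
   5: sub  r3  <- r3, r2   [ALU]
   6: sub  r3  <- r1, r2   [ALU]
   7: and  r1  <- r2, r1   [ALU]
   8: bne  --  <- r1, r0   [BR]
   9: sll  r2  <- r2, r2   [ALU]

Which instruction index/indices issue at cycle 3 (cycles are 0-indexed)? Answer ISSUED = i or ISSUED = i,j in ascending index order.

#0 head=0: beq i0 no-port BR/BR
#1 head=1: blt ld i1,i2 pair
#2 head=3: mulh i3 no-port MUL/MUL
#3 head=4: mulh i4 RAW+WAW r3
#4 head=5: sub i5 WAW r3
#5 head=6: sub and i6,i7 pair
#6 head=8: bne sll i8,i9 pair

ISSUED = 4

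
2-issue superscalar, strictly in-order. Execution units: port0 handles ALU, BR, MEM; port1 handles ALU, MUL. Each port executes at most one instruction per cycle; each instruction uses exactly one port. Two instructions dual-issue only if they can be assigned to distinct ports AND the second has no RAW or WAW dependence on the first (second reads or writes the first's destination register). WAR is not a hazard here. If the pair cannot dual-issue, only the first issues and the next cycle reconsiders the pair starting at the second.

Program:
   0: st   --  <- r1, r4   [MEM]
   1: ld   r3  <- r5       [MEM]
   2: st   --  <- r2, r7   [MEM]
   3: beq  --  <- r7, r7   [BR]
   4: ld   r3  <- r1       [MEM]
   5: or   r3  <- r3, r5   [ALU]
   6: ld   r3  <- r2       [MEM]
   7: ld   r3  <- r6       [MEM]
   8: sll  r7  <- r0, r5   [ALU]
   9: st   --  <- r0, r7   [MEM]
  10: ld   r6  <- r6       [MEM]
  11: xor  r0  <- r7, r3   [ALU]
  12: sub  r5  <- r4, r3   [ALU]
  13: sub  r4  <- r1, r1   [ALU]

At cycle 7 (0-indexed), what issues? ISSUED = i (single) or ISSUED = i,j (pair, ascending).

[0] i0  st  -- no-port MEM/MEM
[1] i1  ld  -- no-port MEM/MEM
[2] i2  st  -- no-port MEM/BR
[3] i3  beq  -- no-port BR/MEM
[4] i4  ld  -- RAW+WAW r3
[5] i5  or  -- WAW r3
[6] i6  ld  -- no-port MEM/MEM
[7] i7&i8  ld/sll  -- dual
[8] i9  st  -- no-port MEM/MEM
[9] i10&i11  ld/xor  -- dual
[10] i12&i13  sub/sub  -- dual

ISSUED = 7,8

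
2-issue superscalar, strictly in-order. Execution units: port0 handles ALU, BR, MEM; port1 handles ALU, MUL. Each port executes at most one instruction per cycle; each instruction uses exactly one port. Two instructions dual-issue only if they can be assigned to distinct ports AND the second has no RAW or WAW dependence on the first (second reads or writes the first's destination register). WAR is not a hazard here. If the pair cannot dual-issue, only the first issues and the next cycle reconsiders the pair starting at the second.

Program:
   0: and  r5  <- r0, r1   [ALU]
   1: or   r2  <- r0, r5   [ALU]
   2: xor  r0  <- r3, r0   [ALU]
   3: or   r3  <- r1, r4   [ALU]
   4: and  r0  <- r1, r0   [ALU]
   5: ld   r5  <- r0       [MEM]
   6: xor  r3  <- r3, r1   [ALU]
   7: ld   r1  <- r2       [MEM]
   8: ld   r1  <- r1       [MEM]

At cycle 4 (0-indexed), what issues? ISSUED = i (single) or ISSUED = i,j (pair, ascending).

t=0 i0:and ; RAW r5
t=1 i1&i2:or+xor ; pair
t=2 i3&i4:or+and ; pair
t=3 i5&i6:ld+xor ; pair
t=4 i7:ld ; no-port MEM/MEM
t=5 i8:ld ; tail

ISSUED = 7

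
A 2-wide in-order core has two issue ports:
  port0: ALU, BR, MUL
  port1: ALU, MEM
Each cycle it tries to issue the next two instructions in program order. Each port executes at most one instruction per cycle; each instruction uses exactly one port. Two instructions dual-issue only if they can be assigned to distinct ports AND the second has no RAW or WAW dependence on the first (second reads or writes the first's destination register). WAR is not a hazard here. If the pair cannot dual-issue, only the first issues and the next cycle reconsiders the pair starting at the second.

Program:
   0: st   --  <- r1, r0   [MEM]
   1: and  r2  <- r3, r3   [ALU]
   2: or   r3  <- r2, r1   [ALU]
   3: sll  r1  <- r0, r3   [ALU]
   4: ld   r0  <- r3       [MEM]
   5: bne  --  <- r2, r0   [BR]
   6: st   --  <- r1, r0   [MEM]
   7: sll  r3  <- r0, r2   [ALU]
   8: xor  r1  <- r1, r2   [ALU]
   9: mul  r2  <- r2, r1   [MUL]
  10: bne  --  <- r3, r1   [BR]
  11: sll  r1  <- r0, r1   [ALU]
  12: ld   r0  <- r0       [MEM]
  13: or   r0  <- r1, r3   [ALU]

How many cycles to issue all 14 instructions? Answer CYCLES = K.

[0] i0/i1  st/and  -- dual
[1] i2  or  -- RAW r3
[2] i3/i4  sll/ld  -- dual
[3] i5/i6  bne/st  -- dual
[4] i7/i8  sll/xor  -- dual
[5] i9  mul  -- no-port MUL/BR
[6] i10/i11  bne/sll  -- dual
[7] i12  ld  -- WAW r0
[8] i13  or  -- tail

CYCLES = 9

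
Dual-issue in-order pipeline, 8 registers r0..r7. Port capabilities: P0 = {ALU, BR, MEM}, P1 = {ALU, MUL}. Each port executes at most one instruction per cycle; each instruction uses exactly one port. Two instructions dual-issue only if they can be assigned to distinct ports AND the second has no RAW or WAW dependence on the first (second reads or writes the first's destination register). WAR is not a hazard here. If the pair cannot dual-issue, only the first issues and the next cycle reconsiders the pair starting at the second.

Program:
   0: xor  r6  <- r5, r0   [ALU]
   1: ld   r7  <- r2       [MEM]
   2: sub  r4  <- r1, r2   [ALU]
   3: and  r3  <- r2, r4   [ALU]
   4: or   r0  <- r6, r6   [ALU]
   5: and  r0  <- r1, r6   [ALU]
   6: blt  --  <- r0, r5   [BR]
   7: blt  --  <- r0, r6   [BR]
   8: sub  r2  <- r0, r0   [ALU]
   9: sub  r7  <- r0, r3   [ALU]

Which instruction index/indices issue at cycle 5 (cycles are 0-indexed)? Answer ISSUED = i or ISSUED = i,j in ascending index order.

ISSUED = 7,8

t=0 i0,i1:xor.ALU+ld.MEM ; 2-wide
t=1 i2:sub.ALU ; RAW r4
t=2 i3,i4:and.ALU+or.ALU ; 2-wide
t=3 i5:and.ALU ; RAW r0
t=4 i6:blt.BR ; no-port BR/BR
t=5 i7,i8:blt.BR+sub.ALU ; 2-wide
t=6 i9:sub.ALU ; tail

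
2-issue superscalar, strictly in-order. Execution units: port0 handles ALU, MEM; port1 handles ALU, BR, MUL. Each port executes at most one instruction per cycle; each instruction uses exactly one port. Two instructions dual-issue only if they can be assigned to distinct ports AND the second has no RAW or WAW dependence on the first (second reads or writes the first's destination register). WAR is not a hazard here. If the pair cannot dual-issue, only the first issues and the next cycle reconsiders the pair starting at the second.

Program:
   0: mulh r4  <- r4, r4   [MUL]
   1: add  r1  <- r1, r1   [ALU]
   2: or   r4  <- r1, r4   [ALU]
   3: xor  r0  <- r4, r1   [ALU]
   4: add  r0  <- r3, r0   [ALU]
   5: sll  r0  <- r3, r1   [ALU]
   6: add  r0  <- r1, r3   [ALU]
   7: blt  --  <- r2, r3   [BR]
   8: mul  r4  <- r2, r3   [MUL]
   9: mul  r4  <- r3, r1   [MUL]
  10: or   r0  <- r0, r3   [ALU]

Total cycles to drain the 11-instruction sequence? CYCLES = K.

CYCLES = 8

0. mulh.MUL+add.ALU @i0+i1  | dual
1. or.ALU @i2  | RAW r4
2. xor.ALU @i3  | RAW+WAW r0
3. add.ALU @i4  | WAW r0
4. sll.ALU @i5  | WAW r0
5. add.ALU+blt.BR @i6+i7  | dual
6. mul.MUL @i8  | no-port MUL/MUL
7. mul.MUL+or.ALU @i9+i10  | dual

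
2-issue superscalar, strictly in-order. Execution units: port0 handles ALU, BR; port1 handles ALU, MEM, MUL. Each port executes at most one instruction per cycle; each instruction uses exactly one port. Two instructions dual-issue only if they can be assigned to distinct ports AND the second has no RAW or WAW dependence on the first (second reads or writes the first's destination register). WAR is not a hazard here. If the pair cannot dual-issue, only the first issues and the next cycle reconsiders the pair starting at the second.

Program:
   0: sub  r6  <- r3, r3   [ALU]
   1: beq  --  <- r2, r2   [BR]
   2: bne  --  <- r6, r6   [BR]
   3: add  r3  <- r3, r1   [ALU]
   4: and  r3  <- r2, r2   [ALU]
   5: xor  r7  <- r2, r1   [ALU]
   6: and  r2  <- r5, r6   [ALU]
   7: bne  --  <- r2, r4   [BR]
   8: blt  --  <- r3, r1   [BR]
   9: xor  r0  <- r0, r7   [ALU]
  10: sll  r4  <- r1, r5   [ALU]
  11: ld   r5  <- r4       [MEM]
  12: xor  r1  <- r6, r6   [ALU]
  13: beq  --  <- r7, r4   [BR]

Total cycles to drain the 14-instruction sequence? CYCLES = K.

CYCLES = 9

#0 head=0: sub.ALU;beq.BR i0&i1 dual
#1 head=2: bne.BR;add.ALU i2&i3 dual
#2 head=4: and.ALU;xor.ALU i4&i5 dual
#3 head=6: and.ALU i6 RAW r2
#4 head=7: bne.BR i7 no-port BR/BR
#5 head=8: blt.BR;xor.ALU i8&i9 dual
#6 head=10: sll.ALU i10 RAW r4
#7 head=11: ld.MEM;xor.ALU i11&i12 dual
#8 head=13: beq.BR i13 tail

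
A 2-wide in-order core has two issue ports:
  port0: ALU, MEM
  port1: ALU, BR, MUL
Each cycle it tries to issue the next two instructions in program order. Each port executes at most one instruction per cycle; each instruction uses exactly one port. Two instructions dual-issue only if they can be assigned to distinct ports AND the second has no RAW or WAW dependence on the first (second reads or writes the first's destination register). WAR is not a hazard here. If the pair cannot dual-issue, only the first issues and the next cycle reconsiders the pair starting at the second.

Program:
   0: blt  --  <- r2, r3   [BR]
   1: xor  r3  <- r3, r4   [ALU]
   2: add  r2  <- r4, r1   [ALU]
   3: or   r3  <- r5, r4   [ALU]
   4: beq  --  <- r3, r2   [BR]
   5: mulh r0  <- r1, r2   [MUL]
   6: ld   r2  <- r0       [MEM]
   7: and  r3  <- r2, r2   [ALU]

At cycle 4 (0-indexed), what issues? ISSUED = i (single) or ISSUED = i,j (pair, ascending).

#0 head=0: blt xor i0,i1 dual
#1 head=2: add or i2,i3 dual
#2 head=4: beq i4 no-port BR/MUL
#3 head=5: mulh i5 RAW r0
#4 head=6: ld i6 RAW r2
#5 head=7: and i7 tail

ISSUED = 6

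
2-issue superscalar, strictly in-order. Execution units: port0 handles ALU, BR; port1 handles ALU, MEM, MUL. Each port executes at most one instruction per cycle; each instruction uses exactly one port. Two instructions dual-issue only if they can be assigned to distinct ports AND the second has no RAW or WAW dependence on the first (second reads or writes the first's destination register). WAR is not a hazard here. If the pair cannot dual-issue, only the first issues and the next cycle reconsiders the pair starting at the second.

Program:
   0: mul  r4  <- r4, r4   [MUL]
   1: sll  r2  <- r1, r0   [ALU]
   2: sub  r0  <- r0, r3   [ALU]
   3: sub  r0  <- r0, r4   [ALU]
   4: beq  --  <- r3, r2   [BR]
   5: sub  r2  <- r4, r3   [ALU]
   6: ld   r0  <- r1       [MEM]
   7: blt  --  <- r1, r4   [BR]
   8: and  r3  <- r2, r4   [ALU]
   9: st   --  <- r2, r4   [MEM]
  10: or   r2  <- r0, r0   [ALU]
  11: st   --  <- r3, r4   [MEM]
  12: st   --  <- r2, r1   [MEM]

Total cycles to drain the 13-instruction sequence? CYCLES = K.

  cy0 -> i0+i1 (mul sll) dual
  cy1 -> i2 (sub) RAW+WAW r0
  cy2 -> i3+i4 (sub beq) dual
  cy3 -> i5+i6 (sub ld) dual
  cy4 -> i7+i8 (blt and) dual
  cy5 -> i9+i10 (st or) dual
  cy6 -> i11 (st) no-port MEM/MEM
  cy7 -> i12 (st) tail

CYCLES = 8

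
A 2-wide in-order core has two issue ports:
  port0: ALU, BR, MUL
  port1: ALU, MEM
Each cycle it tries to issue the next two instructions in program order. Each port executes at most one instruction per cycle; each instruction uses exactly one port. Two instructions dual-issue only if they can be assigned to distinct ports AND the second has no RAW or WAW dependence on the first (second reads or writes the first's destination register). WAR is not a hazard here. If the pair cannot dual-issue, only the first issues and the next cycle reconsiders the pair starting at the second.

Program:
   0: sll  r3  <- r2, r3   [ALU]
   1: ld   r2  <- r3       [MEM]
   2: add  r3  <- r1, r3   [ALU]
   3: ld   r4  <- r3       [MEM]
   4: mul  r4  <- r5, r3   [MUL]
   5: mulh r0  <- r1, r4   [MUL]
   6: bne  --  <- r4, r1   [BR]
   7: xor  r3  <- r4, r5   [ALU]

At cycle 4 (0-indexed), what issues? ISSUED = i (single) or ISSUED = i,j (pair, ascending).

0. sll @i0  | RAW r3
1. ld+add @i1,i2  | pair
2. ld @i3  | WAW r4
3. mul @i4  | no-port MUL/MUL
4. mulh @i5  | no-port MUL/BR
5. bne+xor @i6,i7  | pair

ISSUED = 5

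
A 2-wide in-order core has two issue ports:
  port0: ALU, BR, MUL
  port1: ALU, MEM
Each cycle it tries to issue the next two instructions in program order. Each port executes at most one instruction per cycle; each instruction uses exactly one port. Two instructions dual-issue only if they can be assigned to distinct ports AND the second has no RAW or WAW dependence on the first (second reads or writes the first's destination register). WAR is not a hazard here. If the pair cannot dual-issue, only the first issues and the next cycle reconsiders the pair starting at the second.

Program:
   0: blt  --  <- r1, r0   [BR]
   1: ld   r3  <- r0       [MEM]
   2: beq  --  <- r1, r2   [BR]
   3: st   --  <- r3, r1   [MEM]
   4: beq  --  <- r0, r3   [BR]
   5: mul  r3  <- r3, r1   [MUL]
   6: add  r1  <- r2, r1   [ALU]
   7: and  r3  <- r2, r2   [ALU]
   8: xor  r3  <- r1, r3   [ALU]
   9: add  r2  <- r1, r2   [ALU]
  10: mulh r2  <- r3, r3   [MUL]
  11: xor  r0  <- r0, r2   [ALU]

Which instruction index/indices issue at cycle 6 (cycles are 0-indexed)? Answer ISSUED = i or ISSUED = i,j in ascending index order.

ISSUED = 10

  cy0 -> i0/i1 (blt;ld) 2-wide
  cy1 -> i2/i3 (beq;st) 2-wide
  cy2 -> i4 (beq) no-port BR/MUL
  cy3 -> i5/i6 (mul;add) 2-wide
  cy4 -> i7 (and) RAW+WAW r3
  cy5 -> i8/i9 (xor;add) 2-wide
  cy6 -> i10 (mulh) RAW r2
  cy7 -> i11 (xor) tail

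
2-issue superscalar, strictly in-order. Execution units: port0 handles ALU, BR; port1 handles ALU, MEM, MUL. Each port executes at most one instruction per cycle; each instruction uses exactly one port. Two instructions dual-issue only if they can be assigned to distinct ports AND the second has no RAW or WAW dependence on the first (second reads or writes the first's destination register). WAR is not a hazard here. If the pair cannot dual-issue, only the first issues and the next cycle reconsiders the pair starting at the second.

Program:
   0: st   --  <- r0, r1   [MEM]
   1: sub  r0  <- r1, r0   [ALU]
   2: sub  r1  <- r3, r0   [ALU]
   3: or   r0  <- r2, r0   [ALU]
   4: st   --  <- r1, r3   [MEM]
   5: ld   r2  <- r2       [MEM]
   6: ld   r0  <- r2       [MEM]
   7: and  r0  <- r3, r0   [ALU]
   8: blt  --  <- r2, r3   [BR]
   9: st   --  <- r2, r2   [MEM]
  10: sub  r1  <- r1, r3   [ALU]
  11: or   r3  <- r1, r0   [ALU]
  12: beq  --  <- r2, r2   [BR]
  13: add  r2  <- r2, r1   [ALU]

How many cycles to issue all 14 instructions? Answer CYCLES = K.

t=0 i0+i1:st.MEM sub.ALU ; dual
t=1 i2+i3:sub.ALU or.ALU ; dual
t=2 i4:st.MEM ; no-port MEM/MEM
t=3 i5:ld.MEM ; no-port MEM/MEM
t=4 i6:ld.MEM ; RAW+WAW r0
t=5 i7+i8:and.ALU blt.BR ; dual
t=6 i9+i10:st.MEM sub.ALU ; dual
t=7 i11+i12:or.ALU beq.BR ; dual
t=8 i13:add.ALU ; tail

CYCLES = 9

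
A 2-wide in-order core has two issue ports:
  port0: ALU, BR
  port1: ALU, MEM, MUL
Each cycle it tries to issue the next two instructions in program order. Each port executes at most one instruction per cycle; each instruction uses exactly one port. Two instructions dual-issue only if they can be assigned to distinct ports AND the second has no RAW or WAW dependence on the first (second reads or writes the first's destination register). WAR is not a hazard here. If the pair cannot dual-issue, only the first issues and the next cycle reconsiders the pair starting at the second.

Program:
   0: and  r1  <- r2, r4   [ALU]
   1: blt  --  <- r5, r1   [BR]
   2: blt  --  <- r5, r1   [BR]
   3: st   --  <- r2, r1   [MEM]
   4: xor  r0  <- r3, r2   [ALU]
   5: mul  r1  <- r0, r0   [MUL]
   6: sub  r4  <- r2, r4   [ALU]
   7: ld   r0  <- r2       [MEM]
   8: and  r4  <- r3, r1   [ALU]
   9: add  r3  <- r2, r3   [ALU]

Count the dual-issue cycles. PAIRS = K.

PAIRS = 3

[0] i0  and  -- RAW r1
[1] i1  blt  -- no-port BR/BR
[2] i2/i3  blt;st  -- 2-wide
[3] i4  xor  -- RAW r0
[4] i5/i6  mul;sub  -- 2-wide
[5] i7/i8  ld;and  -- 2-wide
[6] i9  add  -- tail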